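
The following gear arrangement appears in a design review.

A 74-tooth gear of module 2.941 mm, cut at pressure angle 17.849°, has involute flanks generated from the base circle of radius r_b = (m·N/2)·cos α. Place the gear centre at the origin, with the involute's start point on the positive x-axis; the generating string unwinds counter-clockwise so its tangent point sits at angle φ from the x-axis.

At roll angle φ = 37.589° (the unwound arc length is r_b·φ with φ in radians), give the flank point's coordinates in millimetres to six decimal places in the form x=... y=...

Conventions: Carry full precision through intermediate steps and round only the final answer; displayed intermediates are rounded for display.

x=123.528125 y=9.335935

recognized (one wheel, involute flank): single-mesh tooth geometry, m = 2.941, N = 74
pitch radius r_p = m·N/2 = 2.941·74/2 = 108.817000
base radius r_b = r_p·cos α = 108.817000·cos 17.849° = 103.579378
roll angle φ = 37.589° = 0.65605181 rad
x = r_b·(cos φ + φ·sin φ) = 123.528125
y = r_b·(sin φ − φ·cos φ) = 9.335935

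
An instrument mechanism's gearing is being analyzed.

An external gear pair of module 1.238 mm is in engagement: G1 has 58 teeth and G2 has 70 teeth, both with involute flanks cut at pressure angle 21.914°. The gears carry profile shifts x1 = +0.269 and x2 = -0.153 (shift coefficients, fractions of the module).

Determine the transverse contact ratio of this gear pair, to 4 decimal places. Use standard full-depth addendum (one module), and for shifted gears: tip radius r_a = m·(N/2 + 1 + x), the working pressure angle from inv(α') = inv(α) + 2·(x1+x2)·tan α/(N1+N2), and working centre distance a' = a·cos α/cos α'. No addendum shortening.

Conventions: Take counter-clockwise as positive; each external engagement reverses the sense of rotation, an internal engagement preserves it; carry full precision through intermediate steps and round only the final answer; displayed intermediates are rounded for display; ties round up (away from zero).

1.6684

single-mesh involute tooth geometry (58T engaging 70T at module 1.238)
base radii: r_b1 = 33.307904, r_b2 = 40.199195
tip radii: r_a1 = 37.473022, r_a2 = 44.378586
inv(α') = inv(21.914°) + 2·(+0.269-0.153)·tan α/(58+70) = 0.02053897  ⇒  α' = 22.16886°
a' = a·cos α / cos α' = 79.2320·cos 21.914°/cos 22.16886° = 79.374817
action lengths: √(r_a1²−r_b1²) = 17.170058, √(r_a2²−r_b2²) = 18.801161
base pitch p_b = π·m·cos α = 3.608271
CR = (17.170058 + 18.801161 − 79.374817·sin 22.16886°)/3.608271 = 1.668424
contact ratio ≈ 1.6684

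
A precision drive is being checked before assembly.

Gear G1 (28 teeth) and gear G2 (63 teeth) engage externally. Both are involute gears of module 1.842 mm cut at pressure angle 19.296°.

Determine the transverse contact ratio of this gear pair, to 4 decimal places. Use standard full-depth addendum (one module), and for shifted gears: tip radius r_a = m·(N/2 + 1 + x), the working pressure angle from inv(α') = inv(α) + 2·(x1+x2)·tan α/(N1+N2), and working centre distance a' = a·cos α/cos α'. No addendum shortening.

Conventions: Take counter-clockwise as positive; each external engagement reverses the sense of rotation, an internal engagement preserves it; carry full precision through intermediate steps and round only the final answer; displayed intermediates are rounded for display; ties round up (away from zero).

1.7511

single-mesh involute tooth geometry (28T engaging 63T at module 1.842)
base radii: r_b1 = 24.339334, r_b2 = 54.763501
tip radii: r_a1 = 27.630000, r_a2 = 59.865000
no profile shift: α' = α, a' = a
action lengths: √(r_a1²−r_b1²) = 13.077222, √(r_a2²−r_b2²) = 24.182166
base pitch p_b = π·m·cos α = 5.461734
CR = (13.077222 + 24.182166 − 83.811000·sin 19.29600°)/5.461734 = 1.751123
contact ratio ≈ 1.7511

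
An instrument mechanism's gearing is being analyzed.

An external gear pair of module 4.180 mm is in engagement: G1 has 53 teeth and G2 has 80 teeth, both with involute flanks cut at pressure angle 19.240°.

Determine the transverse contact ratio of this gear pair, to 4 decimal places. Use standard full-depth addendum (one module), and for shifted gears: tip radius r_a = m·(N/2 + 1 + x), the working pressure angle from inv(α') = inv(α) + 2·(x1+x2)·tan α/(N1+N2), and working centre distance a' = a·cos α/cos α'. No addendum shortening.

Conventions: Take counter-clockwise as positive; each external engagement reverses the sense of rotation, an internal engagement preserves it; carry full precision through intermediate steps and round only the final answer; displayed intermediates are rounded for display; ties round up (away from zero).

class = single-mesh tooth geometry [involute pair 53T × 80T, m = 4.180]
base radii: r_b1 = 104.583113, r_b2 = 157.861303
tip radii: r_a1 = 114.950000, r_a2 = 171.380000
no profile shift: α' = α, a' = a
action lengths: √(r_a1²−r_b1²) = 47.706131, √(r_a2²−r_b2²) = 66.715167
base pitch p_b = π·m·cos α = 12.398398
CR = (47.706131 + 66.715167 − 277.970000·sin 19.24000°)/12.398398 = 1.840802
contact ratio ≈ 1.8408

1.8408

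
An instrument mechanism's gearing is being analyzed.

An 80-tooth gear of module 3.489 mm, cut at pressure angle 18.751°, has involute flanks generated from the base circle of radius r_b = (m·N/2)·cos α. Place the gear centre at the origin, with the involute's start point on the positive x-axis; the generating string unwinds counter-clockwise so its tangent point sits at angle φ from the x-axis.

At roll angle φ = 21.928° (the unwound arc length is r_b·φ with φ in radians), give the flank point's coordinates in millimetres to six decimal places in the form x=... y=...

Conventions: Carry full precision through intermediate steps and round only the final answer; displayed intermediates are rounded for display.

recognized (one wheel, involute flank): single-mesh tooth geometry, m = 3.489, N = 80
pitch radius r_p = m·N/2 = 3.489·80/2 = 139.560000
base radius r_b = r_p·cos α = 139.560000·cos 18.751° = 132.152786
roll angle φ = 21.928° = 0.38271580 rad
x = r_b·(cos φ + φ·sin φ) = 141.479561
y = r_b·(sin φ − φ·cos φ) = 2.433379

x=141.479561 y=2.433379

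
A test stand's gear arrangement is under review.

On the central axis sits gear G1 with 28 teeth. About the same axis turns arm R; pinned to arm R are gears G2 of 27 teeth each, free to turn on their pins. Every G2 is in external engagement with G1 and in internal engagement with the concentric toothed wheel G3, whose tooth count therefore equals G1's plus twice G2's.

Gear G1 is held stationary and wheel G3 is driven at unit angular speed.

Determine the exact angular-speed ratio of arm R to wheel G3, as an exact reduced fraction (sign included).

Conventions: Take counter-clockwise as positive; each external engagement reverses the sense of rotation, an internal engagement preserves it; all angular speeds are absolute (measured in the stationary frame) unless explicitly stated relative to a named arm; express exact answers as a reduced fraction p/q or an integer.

class = planetary set [G3 = 28+2·27 = 82; Willis about the carrier]
ring teeth: 28 + 2·27 = 82
28(ω_sun−ω_arm) = −82(ω_ring−ω_arm),  ω_sun = 0, ω_ring = 1
28(0−ω_arm) = −82(1−ω_arm)  ⇒  110·ω_arm = 82  ⇒  ω_arm = 41/55
ω_out/ω_in = 41/55

41/55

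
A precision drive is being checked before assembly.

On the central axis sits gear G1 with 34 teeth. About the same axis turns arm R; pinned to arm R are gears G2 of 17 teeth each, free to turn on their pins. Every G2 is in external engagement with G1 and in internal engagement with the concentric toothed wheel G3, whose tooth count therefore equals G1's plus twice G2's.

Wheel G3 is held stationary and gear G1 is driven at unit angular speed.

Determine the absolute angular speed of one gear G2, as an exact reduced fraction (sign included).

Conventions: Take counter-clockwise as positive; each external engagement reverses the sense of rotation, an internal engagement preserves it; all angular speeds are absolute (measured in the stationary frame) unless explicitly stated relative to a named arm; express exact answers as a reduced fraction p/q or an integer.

-1

topology: planetary set — G1 34T / G2 17T / G3 68T, arm = carrier (Willis)
ring teeth: 34 + 2·17 = 68
34(ω_sun−ω_arm) = −68(ω_ring−ω_arm),  ω_ring = 0, ω_sun = 1
34(1−ω_arm) = −68(0−ω_arm)  ⇒  102·ω_arm = 34  ⇒  ω_arm = 1/3
sun–planet mesh: 34·(1−1/3) = −17·(ω_p−ω_arm)  ⇒  ω_p−ω_arm = -4/3
ω_p = 1/3 − 4/3 = -1
exact speed ratio = -1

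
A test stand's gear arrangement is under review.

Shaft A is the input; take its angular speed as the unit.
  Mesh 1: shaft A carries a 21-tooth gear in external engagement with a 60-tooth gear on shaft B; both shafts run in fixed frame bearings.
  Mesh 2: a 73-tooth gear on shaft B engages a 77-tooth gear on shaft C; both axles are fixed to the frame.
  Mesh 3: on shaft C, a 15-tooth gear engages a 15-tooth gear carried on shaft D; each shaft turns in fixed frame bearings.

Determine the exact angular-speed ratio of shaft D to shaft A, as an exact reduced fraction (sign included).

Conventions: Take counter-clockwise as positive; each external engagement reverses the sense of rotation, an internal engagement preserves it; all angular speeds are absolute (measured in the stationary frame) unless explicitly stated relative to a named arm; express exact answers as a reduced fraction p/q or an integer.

-73/220

class = fixed-axis compound train [3 meshes; 3 ratios multiply, 3 sense flips]
mesh 1 [21T→60T]: running ratio 7/20, sense −
mesh 2 [73T→77T]: running ratio 73/220, sense +
mesh 3 [15T→15T]: running ratio 73/220, sense −
ω_out/ω_in = -73/220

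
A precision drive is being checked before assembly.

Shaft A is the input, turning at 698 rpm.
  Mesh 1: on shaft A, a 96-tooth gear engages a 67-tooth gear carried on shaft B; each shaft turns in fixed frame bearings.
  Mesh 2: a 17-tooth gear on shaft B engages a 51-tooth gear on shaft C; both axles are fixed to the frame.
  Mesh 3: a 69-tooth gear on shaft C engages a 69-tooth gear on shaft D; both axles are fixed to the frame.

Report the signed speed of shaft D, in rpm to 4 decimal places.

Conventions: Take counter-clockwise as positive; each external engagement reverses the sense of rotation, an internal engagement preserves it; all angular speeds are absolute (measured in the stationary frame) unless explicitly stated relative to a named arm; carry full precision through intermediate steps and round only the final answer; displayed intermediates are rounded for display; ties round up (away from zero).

3-mesh fixed-axis compound train (all bearings frame-fixed)
mesh 1 [96T→67T]: ω = 698.0000×96/67 = 1000.1194 rpm, sense flips to −
mesh 2 [17T→51T]: ω = 1000.1194×17/51 = 333.3731 rpm, sense flips to +
mesh 3 [69T→69T]: ω = 333.3731×69/69 = 333.3731 rpm, sense flips to −
signed output speed = -333.3731 rpm

-333.3731 rpm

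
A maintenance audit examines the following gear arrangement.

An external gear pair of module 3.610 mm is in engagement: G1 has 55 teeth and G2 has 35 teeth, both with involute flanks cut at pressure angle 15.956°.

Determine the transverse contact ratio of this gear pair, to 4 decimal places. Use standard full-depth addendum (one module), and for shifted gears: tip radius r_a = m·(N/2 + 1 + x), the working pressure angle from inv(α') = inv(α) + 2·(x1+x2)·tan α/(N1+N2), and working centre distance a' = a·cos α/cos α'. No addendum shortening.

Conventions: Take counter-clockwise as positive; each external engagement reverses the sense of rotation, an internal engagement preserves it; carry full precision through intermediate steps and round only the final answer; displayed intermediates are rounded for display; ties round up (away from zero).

1.9722

topology: single-mesh involute geometry — m = 3.610, 55T/35T pair
base radii: r_b1 = 95.450241, r_b2 = 60.741062
tip radii: r_a1 = 102.885000, r_a2 = 66.785000
no profile shift: α' = α, a' = a
action lengths: √(r_a1²−r_b1²) = 38.400192, √(r_a2²−r_b2²) = 27.762557
base pitch p_b = π·m·cos α = 10.904210
CR = (38.400192 + 27.762557 − 162.450000·sin 15.95600°)/10.904210 = 1.972210
contact ratio ≈ 1.9722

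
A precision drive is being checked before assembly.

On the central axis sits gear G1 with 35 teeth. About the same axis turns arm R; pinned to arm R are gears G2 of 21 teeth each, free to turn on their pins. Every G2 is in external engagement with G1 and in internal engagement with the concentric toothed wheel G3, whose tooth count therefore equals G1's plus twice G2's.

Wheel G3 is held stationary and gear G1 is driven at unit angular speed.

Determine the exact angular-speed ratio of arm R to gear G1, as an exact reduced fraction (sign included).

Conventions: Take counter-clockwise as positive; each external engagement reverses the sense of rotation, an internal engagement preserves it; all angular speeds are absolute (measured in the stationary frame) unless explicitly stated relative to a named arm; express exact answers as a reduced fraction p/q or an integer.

class = planetary set [G3 = 35+2·21 = 77; Willis about the carrier]
ring teeth: 35 + 2·21 = 77
35(ω_sun−ω_arm) = −77(ω_ring−ω_arm),  ω_ring = 0, ω_sun = 1
35(1−ω_arm) = −77(0−ω_arm)  ⇒  112·ω_arm = 35  ⇒  ω_arm = 5/16
ω_out/ω_in = 5/16

5/16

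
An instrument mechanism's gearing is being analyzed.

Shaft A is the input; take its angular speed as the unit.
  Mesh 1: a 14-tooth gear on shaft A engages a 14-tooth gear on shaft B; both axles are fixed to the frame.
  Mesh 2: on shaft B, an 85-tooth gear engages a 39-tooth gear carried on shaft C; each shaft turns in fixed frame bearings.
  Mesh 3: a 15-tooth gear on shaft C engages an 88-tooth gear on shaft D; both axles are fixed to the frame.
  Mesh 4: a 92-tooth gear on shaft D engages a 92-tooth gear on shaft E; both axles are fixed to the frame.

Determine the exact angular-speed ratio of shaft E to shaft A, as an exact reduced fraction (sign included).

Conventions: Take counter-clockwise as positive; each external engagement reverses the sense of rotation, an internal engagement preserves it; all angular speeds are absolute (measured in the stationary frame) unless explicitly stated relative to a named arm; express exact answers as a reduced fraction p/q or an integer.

class = fixed-axis compound train [4 meshes; 4 ratios multiply, 4 sense flips]
mesh 1 [14T→14T]: running ratio 1, sense −
mesh 2 [85T→39T]: running ratio 85/39, sense +
mesh 3 [15T→88T]: running ratio 425/1144, sense −
mesh 4 [92T→92T]: running ratio 425/1144, sense +
ω_out/ω_in = 425/1144

425/1144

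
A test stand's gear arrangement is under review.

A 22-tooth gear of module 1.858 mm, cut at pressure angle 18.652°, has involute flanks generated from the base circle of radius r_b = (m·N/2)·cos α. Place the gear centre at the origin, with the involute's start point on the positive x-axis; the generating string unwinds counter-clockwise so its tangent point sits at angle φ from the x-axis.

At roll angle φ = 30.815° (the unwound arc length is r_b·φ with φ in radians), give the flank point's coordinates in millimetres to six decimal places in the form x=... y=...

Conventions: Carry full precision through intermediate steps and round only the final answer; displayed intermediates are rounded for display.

recognized (one wheel, involute flank): single-mesh tooth geometry, m = 1.858, N = 22
pitch radius r_p = m·N/2 = 1.858·22/2 = 20.438000
base radius r_b = r_p·cos α = 20.438000·cos 18.652° = 19.364566
roll angle φ = 30.815° = 0.53782321 rad
x = r_b·(cos φ + φ·sin φ) = 21.965911
y = r_b·(sin φ − φ·cos φ) = 0.975418

x=21.965911 y=0.975418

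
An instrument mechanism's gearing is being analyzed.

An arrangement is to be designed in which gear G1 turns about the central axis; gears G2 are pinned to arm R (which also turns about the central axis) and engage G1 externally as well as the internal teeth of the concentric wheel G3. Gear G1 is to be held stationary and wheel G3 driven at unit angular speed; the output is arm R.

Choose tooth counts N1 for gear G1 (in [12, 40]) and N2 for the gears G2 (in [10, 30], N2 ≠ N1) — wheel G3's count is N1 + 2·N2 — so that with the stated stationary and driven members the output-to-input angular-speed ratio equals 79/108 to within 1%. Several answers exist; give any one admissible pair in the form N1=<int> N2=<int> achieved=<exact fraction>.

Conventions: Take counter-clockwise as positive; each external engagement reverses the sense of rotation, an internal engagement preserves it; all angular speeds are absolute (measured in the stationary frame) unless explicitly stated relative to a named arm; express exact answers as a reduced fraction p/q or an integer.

N1=29 N2=25 achieved=79/108

class = planetary set [ratio 79/108 wanted; Willis about the carrier]
Willis with ω_sun = 0: ω_arm/ω_ring = N3/(N1+N3); set equal to 79/108  ⇒  N3/N1 = (79/108)/(1 − 79/108) = 79/29
N3 = N1 + 2·N2  ⇒  N2/N1 = (N3/N1 − 1)/2 = (79/29 − 1)/2 = 25/29
smallest multiple with N1 ≥ 12 and N2 ≥ 10: k = 1  ⇒  N1 = 1·29 = 29, N2 = 1·25 = 25 (N1 ≤ 40, N2 ≤ 30, N2 ≠ N1 ✓), N3 = 29 + 2·25 = 79
check: N3/(N1+N3) with N1 = 29, N3 = 79 gives 79/108; |achieved − target| = 0 ≤ 79/10800 ✓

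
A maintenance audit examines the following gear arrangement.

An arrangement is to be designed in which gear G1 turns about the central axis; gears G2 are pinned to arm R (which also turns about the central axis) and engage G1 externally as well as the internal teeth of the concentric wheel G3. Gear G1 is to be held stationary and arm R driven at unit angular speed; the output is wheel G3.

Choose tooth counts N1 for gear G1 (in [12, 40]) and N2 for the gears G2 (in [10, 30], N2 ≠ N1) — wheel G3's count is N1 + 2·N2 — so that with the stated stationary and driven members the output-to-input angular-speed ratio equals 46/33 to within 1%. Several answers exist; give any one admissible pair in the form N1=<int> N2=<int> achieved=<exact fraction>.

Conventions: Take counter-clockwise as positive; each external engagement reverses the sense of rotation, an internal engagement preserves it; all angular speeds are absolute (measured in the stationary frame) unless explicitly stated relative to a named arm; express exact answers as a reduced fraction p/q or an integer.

design class (target 46/33): planetary set
Willis with ω_sun = 0: ω_ring/ω_arm = (N1+N3)/N3; set equal to 46/33  ⇒  N3/N1 = 1/(46/33 − 1) = 33/13
N3 = N1 + 2·N2  ⇒  N2/N1 = (N3/N1 − 1)/2 = (33/13 − 1)/2 = 10/13
smallest multiple with N1 ≥ 12 and N2 ≥ 10: k = 1  ⇒  N1 = 1·13 = 13, N2 = 1·10 = 10 (N1 ≤ 40, N2 ≤ 30, N2 ≠ N1 ✓), N3 = 13 + 2·10 = 33
check: (N1+N3)/N3 with N1 = 13, N3 = 33 gives 46/33; |achieved − target| = 0 ≤ 23/1650 ✓

N1=13 N2=10 achieved=46/33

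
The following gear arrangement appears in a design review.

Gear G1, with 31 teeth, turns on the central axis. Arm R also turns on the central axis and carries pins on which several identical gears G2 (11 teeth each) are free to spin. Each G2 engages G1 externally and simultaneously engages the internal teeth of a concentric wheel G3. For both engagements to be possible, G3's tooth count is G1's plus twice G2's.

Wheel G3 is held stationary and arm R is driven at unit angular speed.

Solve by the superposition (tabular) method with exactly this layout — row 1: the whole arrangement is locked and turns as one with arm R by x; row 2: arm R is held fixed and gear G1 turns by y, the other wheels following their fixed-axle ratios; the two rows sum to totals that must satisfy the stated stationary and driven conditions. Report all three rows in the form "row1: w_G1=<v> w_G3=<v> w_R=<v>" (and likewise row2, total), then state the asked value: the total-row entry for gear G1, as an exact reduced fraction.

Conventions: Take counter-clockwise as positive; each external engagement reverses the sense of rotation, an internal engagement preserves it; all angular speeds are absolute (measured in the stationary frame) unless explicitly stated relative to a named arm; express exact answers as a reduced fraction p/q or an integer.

row1: w_G1=1 w_G3=1 w_R=1
row2: w_G1=53/31 w_G3=-1 w_R=0
total: w_G1=84/31 w_G3=0 w_R=1
asked value: 84/31

class = planetary set [G3 = 31+2·11 = 53; Willis about the carrier]
row 1 (train locked, turned with arm): all members turn x
row 2: sun turns y, ring = −(31/53)·y, arm 0
boundary: total ω_ring = x − (31/53)·y = 0 and total ω_arm = x = 1  ⇒  y = 53/31, x = 1
row 2 ring = −(31/53)·53/31 = -1
totals (row 1 + row 2): sun 1 + 53/31 = 84/31, ring 1 + (-1) = 0, arm 1 + 0 = 1
asked cell (total, sun) = 84/31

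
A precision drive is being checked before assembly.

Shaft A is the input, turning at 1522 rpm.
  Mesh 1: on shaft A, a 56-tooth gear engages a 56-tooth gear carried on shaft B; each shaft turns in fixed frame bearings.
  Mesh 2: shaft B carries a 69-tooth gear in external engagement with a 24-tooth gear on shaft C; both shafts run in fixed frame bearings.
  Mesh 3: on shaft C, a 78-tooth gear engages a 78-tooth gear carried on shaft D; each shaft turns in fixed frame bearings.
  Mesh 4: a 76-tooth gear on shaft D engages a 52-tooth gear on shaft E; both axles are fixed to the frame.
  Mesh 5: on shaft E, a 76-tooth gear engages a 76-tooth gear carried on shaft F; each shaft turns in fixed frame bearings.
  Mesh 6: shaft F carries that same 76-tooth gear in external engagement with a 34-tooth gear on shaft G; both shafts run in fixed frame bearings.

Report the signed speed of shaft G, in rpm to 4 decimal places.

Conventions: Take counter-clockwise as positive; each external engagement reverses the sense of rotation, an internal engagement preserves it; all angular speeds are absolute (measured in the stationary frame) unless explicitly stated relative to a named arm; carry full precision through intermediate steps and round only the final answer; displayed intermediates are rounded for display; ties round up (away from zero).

6-mesh fixed-axis compound train (all bearings frame-fixed)
mesh 1 [56T→56T]: ω = 1522.0000×56/56 = 1522.0000 rpm, sense flips to −
mesh 2 [69T→24T]: ω = 1522.0000×69/24 = 4375.7500 rpm, sense flips to +
mesh 3 [78T→78T]: ω = 4375.7500×78/78 = 4375.7500 rpm, sense flips to −
mesh 4 [76T→52T]: ω = 4375.7500×76/52 = 6395.3269 rpm, sense flips to +
mesh 5 [76T→76T]: ω = 6395.3269×76/76 = 6395.3269 rpm, sense flips to −
mesh 6 [76T→34T]: ω = 6395.3269×76/34 = 14295.4367 rpm, sense flips to +
signed output speed = +14295.4367 rpm

+14295.4367 rpm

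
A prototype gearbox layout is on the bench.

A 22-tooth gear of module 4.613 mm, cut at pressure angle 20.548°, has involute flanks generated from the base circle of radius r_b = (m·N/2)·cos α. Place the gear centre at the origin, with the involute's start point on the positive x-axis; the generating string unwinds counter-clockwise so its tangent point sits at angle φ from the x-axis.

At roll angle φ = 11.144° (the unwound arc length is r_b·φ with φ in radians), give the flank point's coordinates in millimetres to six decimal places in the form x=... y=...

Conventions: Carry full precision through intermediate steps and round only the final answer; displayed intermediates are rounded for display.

class = single-mesh tooth geometry [base-circle involute, m = 4.613, 22T]
pitch radius r_p = m·N/2 = 4.613·22/2 = 50.743000
base radius r_b = r_p·cos α = 50.743000·cos 20.548° = 47.514653
roll angle φ = 11.144° = 0.19449949 rad
x = r_b·(cos φ + φ·sin φ) = 48.404912
y = r_b·(sin φ − φ·cos φ) = 0.116096

x=48.404912 y=0.116096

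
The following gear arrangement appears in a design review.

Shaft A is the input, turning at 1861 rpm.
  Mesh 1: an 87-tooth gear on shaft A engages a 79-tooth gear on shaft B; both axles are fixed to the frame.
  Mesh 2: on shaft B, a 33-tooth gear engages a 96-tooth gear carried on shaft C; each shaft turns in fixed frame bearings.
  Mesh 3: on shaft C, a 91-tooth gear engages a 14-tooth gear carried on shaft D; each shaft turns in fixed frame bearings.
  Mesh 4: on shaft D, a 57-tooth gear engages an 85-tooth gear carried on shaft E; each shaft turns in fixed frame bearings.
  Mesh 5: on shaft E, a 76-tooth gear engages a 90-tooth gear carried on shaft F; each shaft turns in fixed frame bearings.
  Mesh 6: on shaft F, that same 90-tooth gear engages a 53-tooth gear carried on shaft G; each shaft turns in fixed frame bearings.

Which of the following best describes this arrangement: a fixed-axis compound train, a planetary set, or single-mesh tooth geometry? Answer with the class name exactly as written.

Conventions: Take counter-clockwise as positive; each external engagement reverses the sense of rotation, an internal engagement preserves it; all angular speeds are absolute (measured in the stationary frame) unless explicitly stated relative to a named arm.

fixed-axis compound train

class = fixed-axis compound train [6 meshes; 6 ratios multiply, 6 sense flips]
classification: fixed-axis compound train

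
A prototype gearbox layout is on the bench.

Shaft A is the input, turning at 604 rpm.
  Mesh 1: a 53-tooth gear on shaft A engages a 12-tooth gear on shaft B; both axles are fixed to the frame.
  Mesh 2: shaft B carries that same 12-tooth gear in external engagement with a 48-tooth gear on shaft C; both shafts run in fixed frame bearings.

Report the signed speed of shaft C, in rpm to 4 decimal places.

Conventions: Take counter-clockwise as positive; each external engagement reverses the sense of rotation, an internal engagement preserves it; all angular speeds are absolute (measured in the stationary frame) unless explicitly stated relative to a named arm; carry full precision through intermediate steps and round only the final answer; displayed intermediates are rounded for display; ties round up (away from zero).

class = fixed-axis compound train [2 meshes; 2 ratios multiply, 2 sense flips]
mesh 1 [53T→12T]: ω = 604.0000×53/12 = 2667.6667 rpm, sense flips to −
mesh 2 [12T→48T]: ω = 2667.6667×12/48 = 666.9167 rpm, sense flips to +
signed output speed = +666.9167 rpm

+666.9167 rpm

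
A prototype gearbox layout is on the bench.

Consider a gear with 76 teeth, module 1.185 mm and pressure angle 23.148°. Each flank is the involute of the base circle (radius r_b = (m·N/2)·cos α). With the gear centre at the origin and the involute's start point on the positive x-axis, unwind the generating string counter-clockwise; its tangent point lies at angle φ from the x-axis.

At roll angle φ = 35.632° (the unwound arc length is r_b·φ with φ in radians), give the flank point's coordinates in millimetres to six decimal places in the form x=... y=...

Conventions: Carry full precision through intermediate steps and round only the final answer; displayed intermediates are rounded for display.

x=48.653793 y=3.192943

recognized (one wheel, involute flank): single-mesh tooth geometry, m = 1.185, N = 76
pitch radius r_p = m·N/2 = 1.185·76/2 = 45.030000
base radius r_b = r_p·cos α = 45.030000·cos 23.148° = 41.404747
roll angle φ = 35.632° = 0.62189572 rad
x = r_b·(cos φ + φ·sin φ) = 48.653793
y = r_b·(sin φ − φ·cos φ) = 3.192943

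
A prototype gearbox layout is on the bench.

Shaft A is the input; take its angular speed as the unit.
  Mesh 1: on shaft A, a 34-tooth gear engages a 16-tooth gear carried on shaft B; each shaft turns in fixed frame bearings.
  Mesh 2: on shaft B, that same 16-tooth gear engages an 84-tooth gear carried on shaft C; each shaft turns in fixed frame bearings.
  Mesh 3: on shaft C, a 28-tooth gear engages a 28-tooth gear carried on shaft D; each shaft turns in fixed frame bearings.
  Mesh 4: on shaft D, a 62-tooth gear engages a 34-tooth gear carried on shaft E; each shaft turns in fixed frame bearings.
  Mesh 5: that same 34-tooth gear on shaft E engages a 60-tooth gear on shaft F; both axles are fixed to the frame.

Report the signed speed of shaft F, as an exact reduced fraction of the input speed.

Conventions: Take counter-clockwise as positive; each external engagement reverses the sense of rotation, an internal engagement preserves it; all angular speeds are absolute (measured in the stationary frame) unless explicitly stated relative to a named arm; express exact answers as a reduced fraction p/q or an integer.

5-mesh fixed-axis compound train (all bearings frame-fixed)
mesh 1 [34T→16T]: |ω|/ω_in = 1×34/16 = 17/8, sense flips to −
mesh 2 [16T→84T]: |ω|/ω_in = (17/8)×16/84 = 17/42, sense flips to +
mesh 3 [28T→28T]: |ω|/ω_in = (17/42)×28/28 = 17/42, sense flips to −
mesh 4 [62T→34T]: |ω|/ω_in = (17/42)×62/34 = 31/42, sense flips to +
mesh 5 [34T→60T]: |ω|/ω_in = (31/42)×34/60 = 527/1260, sense flips to −
signed output speed (× input speed) = -527/1260

-527/1260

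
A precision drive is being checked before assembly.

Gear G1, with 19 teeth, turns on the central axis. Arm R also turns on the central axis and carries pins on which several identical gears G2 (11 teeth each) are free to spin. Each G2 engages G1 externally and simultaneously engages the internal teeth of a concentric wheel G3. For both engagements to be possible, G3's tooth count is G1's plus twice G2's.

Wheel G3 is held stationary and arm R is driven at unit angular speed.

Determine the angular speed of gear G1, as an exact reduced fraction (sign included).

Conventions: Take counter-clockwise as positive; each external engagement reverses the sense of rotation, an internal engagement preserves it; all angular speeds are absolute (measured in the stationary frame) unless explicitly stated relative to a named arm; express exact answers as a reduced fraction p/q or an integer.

topology: planetary set — G1 19T / G2 11T / G3 41T, arm = carrier (Willis)
ring teeth: 19 + 2·11 = 41
19(ω_sun−ω_arm) = −41(ω_ring−ω_arm),  ω_ring = 0, ω_arm = 1
ω_sun = 1 − (41/19)(0−1) = 60/19
exact speed ratio = 60/19

60/19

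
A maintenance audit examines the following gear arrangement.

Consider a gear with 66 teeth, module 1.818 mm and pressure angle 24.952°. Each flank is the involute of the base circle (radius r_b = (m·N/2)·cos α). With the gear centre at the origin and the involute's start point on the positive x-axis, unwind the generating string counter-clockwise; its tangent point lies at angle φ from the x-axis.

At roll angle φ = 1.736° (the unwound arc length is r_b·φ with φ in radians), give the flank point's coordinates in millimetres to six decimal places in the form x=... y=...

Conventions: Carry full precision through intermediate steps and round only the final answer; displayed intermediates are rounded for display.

x=54.419213 y=0.000504

single-mesh involute tooth geometry (66T wheel at module 1.818)
pitch radius r_p = m·N/2 = 1.818·66/2 = 59.994000
base radius r_b = r_p·cos α = 59.994000·cos 24.952° = 54.394251
roll angle φ = 1.736° = 0.03029892 rad
x = r_b·(cos φ + φ·sin φ) = 54.419213
y = r_b·(sin φ − φ·cos φ) = 0.000504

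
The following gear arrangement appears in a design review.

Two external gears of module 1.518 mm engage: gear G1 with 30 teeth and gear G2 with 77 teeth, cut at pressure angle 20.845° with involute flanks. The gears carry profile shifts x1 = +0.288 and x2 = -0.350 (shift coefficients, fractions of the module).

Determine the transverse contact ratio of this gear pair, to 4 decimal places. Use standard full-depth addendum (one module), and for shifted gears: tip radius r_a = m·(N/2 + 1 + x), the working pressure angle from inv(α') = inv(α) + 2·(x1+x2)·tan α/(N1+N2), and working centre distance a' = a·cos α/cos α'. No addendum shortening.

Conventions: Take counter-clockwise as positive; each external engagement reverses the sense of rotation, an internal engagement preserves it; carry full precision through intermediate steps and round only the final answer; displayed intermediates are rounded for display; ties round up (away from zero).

topology: single-mesh involute geometry — m = 1.518, 30T/77T pair
base radii: r_b1 = 21.279624, r_b2 = 54.617700
tip radii: r_a1 = 24.725184, r_a2 = 59.429700
inv(α') = inv(20.845°) + 2·(+0.288-0.350)·tan α/(30+77) = 0.01650822  ⇒  α' = 20.66900°
a' = a·cos α / cos α' = 81.2130·cos 20.845°/cos 20.66900° = 81.118503
action lengths: √(r_a1²−r_b1²) = 12.590169, √(r_a2²−r_b2²) = 23.426396
base pitch p_b = π·m·cos α = 4.456794
CR = (12.590169 + 23.426396 − 81.118503·sin 20.66900°)/4.456794 = 1.656859
contact ratio ≈ 1.6569

1.6569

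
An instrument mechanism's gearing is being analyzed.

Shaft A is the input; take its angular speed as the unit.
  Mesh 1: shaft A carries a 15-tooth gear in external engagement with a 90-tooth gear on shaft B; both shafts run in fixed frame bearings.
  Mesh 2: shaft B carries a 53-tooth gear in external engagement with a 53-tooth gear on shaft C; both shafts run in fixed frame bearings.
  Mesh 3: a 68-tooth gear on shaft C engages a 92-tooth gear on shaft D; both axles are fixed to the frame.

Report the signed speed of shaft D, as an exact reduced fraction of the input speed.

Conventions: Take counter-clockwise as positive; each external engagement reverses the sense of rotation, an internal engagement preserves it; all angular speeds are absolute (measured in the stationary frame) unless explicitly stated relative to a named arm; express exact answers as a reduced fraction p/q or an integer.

-17/138

3-mesh fixed-axis compound train (all bearings frame-fixed)
mesh 1 [15T→90T]: |ω|/ω_in = 1×15/90 = 1/6, sense flips to −
mesh 2 [53T→53T]: |ω|/ω_in = (1/6)×53/53 = 1/6, sense flips to +
mesh 3 [68T→92T]: |ω|/ω_in = (1/6)×68/92 = 17/138, sense flips to −
signed output speed (× input speed) = -17/138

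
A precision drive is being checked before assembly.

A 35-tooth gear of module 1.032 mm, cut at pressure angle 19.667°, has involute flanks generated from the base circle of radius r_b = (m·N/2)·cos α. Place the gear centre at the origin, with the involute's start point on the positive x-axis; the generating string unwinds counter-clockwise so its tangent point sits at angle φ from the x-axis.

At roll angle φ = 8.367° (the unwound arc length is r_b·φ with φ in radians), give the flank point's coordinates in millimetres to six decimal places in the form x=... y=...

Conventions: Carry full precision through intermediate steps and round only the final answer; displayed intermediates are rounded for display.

topology: single-mesh involute geometry — m = 1.032, N = 35
pitch radius r_p = m·N/2 = 1.032·35/2 = 18.060000
base radius r_b = r_p·cos α = 18.060000·cos 19.667° = 17.006462
roll angle φ = 8.367° = 0.14603170 rad
x = r_b·(cos φ + φ·sin φ) = 17.186830
y = r_b·(sin φ − φ·cos φ) = 0.017616

x=17.186830 y=0.017616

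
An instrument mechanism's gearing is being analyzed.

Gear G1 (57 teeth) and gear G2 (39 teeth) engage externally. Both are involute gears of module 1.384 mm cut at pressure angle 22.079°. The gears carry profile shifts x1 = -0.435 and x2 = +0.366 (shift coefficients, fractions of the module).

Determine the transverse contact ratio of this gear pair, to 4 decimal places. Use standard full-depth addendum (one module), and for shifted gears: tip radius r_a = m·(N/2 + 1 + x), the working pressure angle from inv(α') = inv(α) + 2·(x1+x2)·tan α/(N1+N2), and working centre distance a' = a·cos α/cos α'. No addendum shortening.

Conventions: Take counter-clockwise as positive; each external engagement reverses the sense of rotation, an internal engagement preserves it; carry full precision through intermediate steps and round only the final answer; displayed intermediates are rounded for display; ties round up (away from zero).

1.6188

class = single-mesh tooth geometry [involute pair 57T × 39T, m = 1.384]
base radii: r_b1 = 36.551432, r_b2 = 25.008874
tip radii: r_a1 = 40.225960, r_a2 = 28.878544
inv(α') = inv(22.079°) + 2·(-0.435+0.366)·tan α/(57+39) = 0.01969666  ⇒  α' = 21.87385°
a' = a·cos α / cos α' = 66.4320·cos 22.079°/cos 21.87385° = 66.336081
action lengths: √(r_a1²−r_b1²) = 16.796448, √(r_a2²−r_b2²) = 14.440447
base pitch p_b = π·m·cos α = 4.029113
CR = (16.796448 + 14.440447 − 66.336081·sin 21.87385°)/4.029113 = 1.618828
contact ratio ≈ 1.6188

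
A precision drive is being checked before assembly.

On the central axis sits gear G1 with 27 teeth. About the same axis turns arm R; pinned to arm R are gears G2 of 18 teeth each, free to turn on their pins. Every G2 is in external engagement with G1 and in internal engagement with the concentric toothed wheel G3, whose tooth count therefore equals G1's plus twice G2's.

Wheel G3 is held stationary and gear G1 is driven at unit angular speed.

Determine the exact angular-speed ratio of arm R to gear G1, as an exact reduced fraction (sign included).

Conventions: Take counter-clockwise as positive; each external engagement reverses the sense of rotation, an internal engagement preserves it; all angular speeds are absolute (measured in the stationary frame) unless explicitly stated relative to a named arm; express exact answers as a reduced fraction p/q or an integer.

3/10

recognized (axles ride arm R): planetary set, 27/18/63 teeth
ring teeth: 27 + 2·18 = 63
27(ω_sun−ω_arm) = −63(ω_ring−ω_arm),  ω_ring = 0, ω_sun = 1
27(1−ω_arm) = −63(0−ω_arm)  ⇒  90·ω_arm = 27  ⇒  ω_arm = 3/10
ω_out/ω_in = 3/10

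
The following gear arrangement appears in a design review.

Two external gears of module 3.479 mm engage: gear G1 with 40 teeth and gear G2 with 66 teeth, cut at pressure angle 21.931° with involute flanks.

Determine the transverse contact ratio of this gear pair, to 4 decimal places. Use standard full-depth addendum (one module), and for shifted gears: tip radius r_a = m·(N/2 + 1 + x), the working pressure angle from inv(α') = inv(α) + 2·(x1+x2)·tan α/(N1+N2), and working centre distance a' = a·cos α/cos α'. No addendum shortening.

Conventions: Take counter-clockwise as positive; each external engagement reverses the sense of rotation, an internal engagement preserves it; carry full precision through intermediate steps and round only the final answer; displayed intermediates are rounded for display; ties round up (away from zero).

recognized (one external pair, fixed centres): single-mesh tooth geometry, m = 3.479, N1 = 40, N2 = 66
base radii: r_b1 = 64.544795, r_b2 = 106.498912
tip radii: r_a1 = 73.059000, r_a2 = 118.286000
no profile shift: α' = α, a' = a
action lengths: √(r_a1²−r_b1²) = 34.228451, √(r_a2²−r_b2²) = 51.473871
base pitch p_b = π·m·cos α = 10.138673
CR = (34.228451 + 51.473871 − 184.387000·sin 21.93100°)/10.138673 = 1.660540
contact ratio ≈ 1.6605

1.6605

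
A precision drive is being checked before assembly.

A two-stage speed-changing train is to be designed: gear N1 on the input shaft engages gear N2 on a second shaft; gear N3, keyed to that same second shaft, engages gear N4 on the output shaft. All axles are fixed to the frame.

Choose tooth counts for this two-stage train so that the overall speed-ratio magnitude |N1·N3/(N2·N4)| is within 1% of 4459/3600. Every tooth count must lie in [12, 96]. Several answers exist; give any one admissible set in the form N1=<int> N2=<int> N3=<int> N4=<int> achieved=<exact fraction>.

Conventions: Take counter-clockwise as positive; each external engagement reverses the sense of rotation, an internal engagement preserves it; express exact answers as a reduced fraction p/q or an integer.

N1=49 N2=40 N3=91 N4=90 achieved=4459/3600

design class (target 4459/3600): fixed-axis compound train
target = 4459/3600 in lowest terms: an exact hit needs N1·N3 = k·4459 and N2·N4 = k·3600 for one integer k, every count in [12, 96]; additionally prefer no 1:1 stage (N1 ≠ N2, N3 ≠ N4)
k = 1: N1·N3 = 4459 = 49·91, N2·N4 = 3600 = 40·90
achieved = 49·91/(40·90) = 4459/3600; |achieved − target| = 0 ≤ 4459/360000 ✓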